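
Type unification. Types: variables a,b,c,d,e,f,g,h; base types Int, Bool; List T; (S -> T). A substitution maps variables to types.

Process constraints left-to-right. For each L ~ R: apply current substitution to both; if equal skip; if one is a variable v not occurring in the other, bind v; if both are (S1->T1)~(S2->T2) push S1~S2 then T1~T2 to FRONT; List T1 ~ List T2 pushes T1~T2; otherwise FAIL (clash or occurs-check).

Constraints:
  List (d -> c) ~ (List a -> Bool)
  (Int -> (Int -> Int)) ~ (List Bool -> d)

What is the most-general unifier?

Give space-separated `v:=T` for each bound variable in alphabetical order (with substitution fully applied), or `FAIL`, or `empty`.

Answer: FAIL

Derivation:
step 1: unify List (d -> c) ~ (List a -> Bool)  [subst: {-} | 1 pending]
  clash: List (d -> c) vs (List a -> Bool)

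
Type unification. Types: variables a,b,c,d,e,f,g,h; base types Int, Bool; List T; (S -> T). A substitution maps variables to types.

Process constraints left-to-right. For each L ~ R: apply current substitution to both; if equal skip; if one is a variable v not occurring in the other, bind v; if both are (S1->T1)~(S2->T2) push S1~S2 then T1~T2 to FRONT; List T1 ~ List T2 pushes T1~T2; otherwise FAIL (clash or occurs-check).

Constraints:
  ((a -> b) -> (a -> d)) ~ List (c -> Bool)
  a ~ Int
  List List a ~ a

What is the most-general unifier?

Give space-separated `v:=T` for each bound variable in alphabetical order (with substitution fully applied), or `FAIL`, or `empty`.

Answer: FAIL

Derivation:
step 1: unify ((a -> b) -> (a -> d)) ~ List (c -> Bool)  [subst: {-} | 2 pending]
  clash: ((a -> b) -> (a -> d)) vs List (c -> Bool)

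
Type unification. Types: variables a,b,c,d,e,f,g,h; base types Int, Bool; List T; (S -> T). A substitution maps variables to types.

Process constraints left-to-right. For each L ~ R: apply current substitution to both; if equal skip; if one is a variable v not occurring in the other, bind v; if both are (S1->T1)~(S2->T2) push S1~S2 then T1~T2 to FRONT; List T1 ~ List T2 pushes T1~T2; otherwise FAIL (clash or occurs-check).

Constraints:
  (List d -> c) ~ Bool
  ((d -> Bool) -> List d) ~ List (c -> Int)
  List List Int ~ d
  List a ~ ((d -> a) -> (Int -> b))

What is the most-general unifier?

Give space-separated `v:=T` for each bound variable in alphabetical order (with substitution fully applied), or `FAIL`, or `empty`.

Answer: FAIL

Derivation:
step 1: unify (List d -> c) ~ Bool  [subst: {-} | 3 pending]
  clash: (List d -> c) vs Bool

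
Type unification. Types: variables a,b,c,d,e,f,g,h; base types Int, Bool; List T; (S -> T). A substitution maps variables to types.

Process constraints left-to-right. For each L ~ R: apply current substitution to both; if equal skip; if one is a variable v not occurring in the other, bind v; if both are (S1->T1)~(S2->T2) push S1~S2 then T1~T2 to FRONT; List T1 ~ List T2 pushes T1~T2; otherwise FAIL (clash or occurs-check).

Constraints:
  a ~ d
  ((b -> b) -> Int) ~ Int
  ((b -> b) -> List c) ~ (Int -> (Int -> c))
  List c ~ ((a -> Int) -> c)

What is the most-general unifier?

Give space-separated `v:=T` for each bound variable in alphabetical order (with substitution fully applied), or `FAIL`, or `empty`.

Answer: FAIL

Derivation:
step 1: unify a ~ d  [subst: {-} | 3 pending]
  bind a := d
step 2: unify ((b -> b) -> Int) ~ Int  [subst: {a:=d} | 2 pending]
  clash: ((b -> b) -> Int) vs Int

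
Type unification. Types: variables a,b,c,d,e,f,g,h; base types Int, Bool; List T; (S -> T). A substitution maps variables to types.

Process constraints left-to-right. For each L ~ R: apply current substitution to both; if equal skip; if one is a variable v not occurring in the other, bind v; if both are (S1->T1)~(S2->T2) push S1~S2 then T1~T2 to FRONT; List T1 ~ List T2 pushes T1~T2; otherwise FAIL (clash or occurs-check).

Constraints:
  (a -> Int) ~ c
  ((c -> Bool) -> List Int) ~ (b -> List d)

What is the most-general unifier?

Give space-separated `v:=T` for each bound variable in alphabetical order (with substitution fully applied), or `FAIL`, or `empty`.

step 1: unify (a -> Int) ~ c  [subst: {-} | 1 pending]
  bind c := (a -> Int)
step 2: unify (((a -> Int) -> Bool) -> List Int) ~ (b -> List d)  [subst: {c:=(a -> Int)} | 0 pending]
  -> decompose arrow: push ((a -> Int) -> Bool)~b, List Int~List d
step 3: unify ((a -> Int) -> Bool) ~ b  [subst: {c:=(a -> Int)} | 1 pending]
  bind b := ((a -> Int) -> Bool)
step 4: unify List Int ~ List d  [subst: {c:=(a -> Int), b:=((a -> Int) -> Bool)} | 0 pending]
  -> decompose List: push Int~d
step 5: unify Int ~ d  [subst: {c:=(a -> Int), b:=((a -> Int) -> Bool)} | 0 pending]
  bind d := Int

Answer: b:=((a -> Int) -> Bool) c:=(a -> Int) d:=Int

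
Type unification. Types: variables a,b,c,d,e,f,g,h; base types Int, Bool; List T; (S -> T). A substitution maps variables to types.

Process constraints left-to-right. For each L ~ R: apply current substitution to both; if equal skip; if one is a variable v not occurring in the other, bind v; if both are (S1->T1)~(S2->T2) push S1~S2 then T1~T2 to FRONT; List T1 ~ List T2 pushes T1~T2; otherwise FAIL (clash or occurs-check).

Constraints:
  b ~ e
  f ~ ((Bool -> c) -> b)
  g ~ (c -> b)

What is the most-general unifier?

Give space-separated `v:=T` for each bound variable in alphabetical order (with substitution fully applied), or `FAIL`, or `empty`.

Answer: b:=e f:=((Bool -> c) -> e) g:=(c -> e)

Derivation:
step 1: unify b ~ e  [subst: {-} | 2 pending]
  bind b := e
step 2: unify f ~ ((Bool -> c) -> e)  [subst: {b:=e} | 1 pending]
  bind f := ((Bool -> c) -> e)
step 3: unify g ~ (c -> e)  [subst: {b:=e, f:=((Bool -> c) -> e)} | 0 pending]
  bind g := (c -> e)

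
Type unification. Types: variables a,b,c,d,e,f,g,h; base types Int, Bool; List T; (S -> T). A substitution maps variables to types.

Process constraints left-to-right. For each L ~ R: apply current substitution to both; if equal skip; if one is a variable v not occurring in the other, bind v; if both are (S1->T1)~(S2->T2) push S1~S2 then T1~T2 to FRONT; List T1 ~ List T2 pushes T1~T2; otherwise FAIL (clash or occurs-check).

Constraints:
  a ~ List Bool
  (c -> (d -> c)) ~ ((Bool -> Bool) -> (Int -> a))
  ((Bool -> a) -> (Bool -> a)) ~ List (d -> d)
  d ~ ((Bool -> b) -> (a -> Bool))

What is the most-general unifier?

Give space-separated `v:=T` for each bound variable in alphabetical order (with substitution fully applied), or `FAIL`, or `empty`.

step 1: unify a ~ List Bool  [subst: {-} | 3 pending]
  bind a := List Bool
step 2: unify (c -> (d -> c)) ~ ((Bool -> Bool) -> (Int -> List Bool))  [subst: {a:=List Bool} | 2 pending]
  -> decompose arrow: push c~(Bool -> Bool), (d -> c)~(Int -> List Bool)
step 3: unify c ~ (Bool -> Bool)  [subst: {a:=List Bool} | 3 pending]
  bind c := (Bool -> Bool)
step 4: unify (d -> (Bool -> Bool)) ~ (Int -> List Bool)  [subst: {a:=List Bool, c:=(Bool -> Bool)} | 2 pending]
  -> decompose arrow: push d~Int, (Bool -> Bool)~List Bool
step 5: unify d ~ Int  [subst: {a:=List Bool, c:=(Bool -> Bool)} | 3 pending]
  bind d := Int
step 6: unify (Bool -> Bool) ~ List Bool  [subst: {a:=List Bool, c:=(Bool -> Bool), d:=Int} | 2 pending]
  clash: (Bool -> Bool) vs List Bool

Answer: FAIL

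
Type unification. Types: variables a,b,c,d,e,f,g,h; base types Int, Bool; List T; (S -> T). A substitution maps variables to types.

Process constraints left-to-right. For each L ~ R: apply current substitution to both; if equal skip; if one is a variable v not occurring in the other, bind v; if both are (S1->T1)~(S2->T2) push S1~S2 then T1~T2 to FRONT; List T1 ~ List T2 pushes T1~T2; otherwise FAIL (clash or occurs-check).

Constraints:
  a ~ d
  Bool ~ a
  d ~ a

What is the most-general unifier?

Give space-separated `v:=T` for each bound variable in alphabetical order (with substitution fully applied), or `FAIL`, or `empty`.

step 1: unify a ~ d  [subst: {-} | 2 pending]
  bind a := d
step 2: unify Bool ~ d  [subst: {a:=d} | 1 pending]
  bind d := Bool
step 3: unify Bool ~ Bool  [subst: {a:=d, d:=Bool} | 0 pending]
  -> identical, skip

Answer: a:=Bool d:=Bool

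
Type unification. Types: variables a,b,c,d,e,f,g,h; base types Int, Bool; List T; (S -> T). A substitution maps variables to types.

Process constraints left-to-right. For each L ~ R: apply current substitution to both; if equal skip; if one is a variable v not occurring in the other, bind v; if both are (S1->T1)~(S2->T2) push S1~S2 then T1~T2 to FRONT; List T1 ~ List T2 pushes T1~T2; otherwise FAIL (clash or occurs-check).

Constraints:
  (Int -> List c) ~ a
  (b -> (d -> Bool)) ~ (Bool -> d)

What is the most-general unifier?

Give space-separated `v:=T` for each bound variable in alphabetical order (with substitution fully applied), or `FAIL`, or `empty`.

Answer: FAIL

Derivation:
step 1: unify (Int -> List c) ~ a  [subst: {-} | 1 pending]
  bind a := (Int -> List c)
step 2: unify (b -> (d -> Bool)) ~ (Bool -> d)  [subst: {a:=(Int -> List c)} | 0 pending]
  -> decompose arrow: push b~Bool, (d -> Bool)~d
step 3: unify b ~ Bool  [subst: {a:=(Int -> List c)} | 1 pending]
  bind b := Bool
step 4: unify (d -> Bool) ~ d  [subst: {a:=(Int -> List c), b:=Bool} | 0 pending]
  occurs-check fail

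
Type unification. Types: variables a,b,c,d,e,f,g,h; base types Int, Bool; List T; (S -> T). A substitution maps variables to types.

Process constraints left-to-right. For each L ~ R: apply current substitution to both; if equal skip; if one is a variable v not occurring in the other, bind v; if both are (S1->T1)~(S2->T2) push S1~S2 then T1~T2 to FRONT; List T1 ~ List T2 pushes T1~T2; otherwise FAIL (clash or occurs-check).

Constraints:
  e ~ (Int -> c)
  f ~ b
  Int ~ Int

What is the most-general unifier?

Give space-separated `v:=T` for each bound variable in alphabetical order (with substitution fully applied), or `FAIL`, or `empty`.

Answer: e:=(Int -> c) f:=b

Derivation:
step 1: unify e ~ (Int -> c)  [subst: {-} | 2 pending]
  bind e := (Int -> c)
step 2: unify f ~ b  [subst: {e:=(Int -> c)} | 1 pending]
  bind f := b
step 3: unify Int ~ Int  [subst: {e:=(Int -> c), f:=b} | 0 pending]
  -> identical, skip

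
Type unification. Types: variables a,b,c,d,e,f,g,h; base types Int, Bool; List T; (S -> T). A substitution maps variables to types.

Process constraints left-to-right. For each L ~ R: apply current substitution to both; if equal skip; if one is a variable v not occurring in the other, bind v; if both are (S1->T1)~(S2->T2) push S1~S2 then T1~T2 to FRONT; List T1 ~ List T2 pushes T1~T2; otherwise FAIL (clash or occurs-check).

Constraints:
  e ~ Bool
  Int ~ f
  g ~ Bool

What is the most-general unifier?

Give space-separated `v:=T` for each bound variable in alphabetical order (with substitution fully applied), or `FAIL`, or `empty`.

Answer: e:=Bool f:=Int g:=Bool

Derivation:
step 1: unify e ~ Bool  [subst: {-} | 2 pending]
  bind e := Bool
step 2: unify Int ~ f  [subst: {e:=Bool} | 1 pending]
  bind f := Int
step 3: unify g ~ Bool  [subst: {e:=Bool, f:=Int} | 0 pending]
  bind g := Bool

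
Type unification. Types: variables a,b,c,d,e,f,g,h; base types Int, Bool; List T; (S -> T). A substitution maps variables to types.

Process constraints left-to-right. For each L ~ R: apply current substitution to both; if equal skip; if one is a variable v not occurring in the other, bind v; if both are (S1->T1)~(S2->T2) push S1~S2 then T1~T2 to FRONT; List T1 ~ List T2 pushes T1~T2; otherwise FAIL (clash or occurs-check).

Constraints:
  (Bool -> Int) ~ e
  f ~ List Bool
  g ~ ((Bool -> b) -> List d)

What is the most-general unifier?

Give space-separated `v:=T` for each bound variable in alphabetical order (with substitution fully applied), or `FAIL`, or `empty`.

Answer: e:=(Bool -> Int) f:=List Bool g:=((Bool -> b) -> List d)

Derivation:
step 1: unify (Bool -> Int) ~ e  [subst: {-} | 2 pending]
  bind e := (Bool -> Int)
step 2: unify f ~ List Bool  [subst: {e:=(Bool -> Int)} | 1 pending]
  bind f := List Bool
step 3: unify g ~ ((Bool -> b) -> List d)  [subst: {e:=(Bool -> Int), f:=List Bool} | 0 pending]
  bind g := ((Bool -> b) -> List d)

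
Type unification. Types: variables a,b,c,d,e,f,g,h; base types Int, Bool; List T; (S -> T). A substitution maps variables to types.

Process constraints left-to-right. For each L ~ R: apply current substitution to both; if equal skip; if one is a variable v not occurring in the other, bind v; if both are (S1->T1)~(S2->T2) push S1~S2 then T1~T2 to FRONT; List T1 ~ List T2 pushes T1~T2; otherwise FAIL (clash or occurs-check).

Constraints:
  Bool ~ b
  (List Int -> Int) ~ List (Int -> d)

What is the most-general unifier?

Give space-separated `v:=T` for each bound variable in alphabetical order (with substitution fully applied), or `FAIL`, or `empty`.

Answer: FAIL

Derivation:
step 1: unify Bool ~ b  [subst: {-} | 1 pending]
  bind b := Bool
step 2: unify (List Int -> Int) ~ List (Int -> d)  [subst: {b:=Bool} | 0 pending]
  clash: (List Int -> Int) vs List (Int -> d)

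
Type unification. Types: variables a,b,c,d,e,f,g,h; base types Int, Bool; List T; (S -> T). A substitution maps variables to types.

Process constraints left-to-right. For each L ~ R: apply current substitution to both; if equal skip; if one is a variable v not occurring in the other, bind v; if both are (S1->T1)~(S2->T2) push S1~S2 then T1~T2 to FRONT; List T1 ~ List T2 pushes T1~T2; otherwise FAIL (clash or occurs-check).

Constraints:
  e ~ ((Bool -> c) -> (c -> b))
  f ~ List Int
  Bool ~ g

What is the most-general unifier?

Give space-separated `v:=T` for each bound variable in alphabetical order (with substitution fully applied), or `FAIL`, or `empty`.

Answer: e:=((Bool -> c) -> (c -> b)) f:=List Int g:=Bool

Derivation:
step 1: unify e ~ ((Bool -> c) -> (c -> b))  [subst: {-} | 2 pending]
  bind e := ((Bool -> c) -> (c -> b))
step 2: unify f ~ List Int  [subst: {e:=((Bool -> c) -> (c -> b))} | 1 pending]
  bind f := List Int
step 3: unify Bool ~ g  [subst: {e:=((Bool -> c) -> (c -> b)), f:=List Int} | 0 pending]
  bind g := Bool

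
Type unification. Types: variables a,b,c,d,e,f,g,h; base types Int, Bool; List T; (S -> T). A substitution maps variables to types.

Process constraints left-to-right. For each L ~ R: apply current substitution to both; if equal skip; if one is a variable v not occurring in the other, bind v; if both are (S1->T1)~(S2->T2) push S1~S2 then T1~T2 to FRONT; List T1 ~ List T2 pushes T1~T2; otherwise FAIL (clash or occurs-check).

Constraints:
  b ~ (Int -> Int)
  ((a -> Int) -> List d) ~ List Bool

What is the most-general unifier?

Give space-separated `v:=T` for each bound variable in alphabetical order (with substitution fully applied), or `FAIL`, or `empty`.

Answer: FAIL

Derivation:
step 1: unify b ~ (Int -> Int)  [subst: {-} | 1 pending]
  bind b := (Int -> Int)
step 2: unify ((a -> Int) -> List d) ~ List Bool  [subst: {b:=(Int -> Int)} | 0 pending]
  clash: ((a -> Int) -> List d) vs List Bool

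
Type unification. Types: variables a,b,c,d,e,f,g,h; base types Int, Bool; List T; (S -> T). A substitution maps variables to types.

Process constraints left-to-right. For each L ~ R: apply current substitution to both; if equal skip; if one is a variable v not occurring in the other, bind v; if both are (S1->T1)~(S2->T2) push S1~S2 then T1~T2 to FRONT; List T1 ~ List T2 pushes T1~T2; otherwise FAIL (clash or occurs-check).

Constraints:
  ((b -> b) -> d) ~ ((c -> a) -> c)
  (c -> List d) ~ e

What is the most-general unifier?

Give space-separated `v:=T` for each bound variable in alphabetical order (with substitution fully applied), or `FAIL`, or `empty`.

Answer: b:=a c:=a d:=a e:=(a -> List a)

Derivation:
step 1: unify ((b -> b) -> d) ~ ((c -> a) -> c)  [subst: {-} | 1 pending]
  -> decompose arrow: push (b -> b)~(c -> a), d~c
step 2: unify (b -> b) ~ (c -> a)  [subst: {-} | 2 pending]
  -> decompose arrow: push b~c, b~a
step 3: unify b ~ c  [subst: {-} | 3 pending]
  bind b := c
step 4: unify c ~ a  [subst: {b:=c} | 2 pending]
  bind c := a
step 5: unify d ~ a  [subst: {b:=c, c:=a} | 1 pending]
  bind d := a
step 6: unify (a -> List a) ~ e  [subst: {b:=c, c:=a, d:=a} | 0 pending]
  bind e := (a -> List a)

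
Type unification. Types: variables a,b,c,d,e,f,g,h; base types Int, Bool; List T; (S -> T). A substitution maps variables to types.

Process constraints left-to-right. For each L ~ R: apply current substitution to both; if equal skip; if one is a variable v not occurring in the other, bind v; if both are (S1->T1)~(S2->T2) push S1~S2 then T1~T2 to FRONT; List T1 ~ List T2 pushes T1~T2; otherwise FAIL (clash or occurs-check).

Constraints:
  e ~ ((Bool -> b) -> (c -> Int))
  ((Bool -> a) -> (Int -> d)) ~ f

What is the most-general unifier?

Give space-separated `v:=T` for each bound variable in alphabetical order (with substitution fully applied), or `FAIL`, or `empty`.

Answer: e:=((Bool -> b) -> (c -> Int)) f:=((Bool -> a) -> (Int -> d))

Derivation:
step 1: unify e ~ ((Bool -> b) -> (c -> Int))  [subst: {-} | 1 pending]
  bind e := ((Bool -> b) -> (c -> Int))
step 2: unify ((Bool -> a) -> (Int -> d)) ~ f  [subst: {e:=((Bool -> b) -> (c -> Int))} | 0 pending]
  bind f := ((Bool -> a) -> (Int -> d))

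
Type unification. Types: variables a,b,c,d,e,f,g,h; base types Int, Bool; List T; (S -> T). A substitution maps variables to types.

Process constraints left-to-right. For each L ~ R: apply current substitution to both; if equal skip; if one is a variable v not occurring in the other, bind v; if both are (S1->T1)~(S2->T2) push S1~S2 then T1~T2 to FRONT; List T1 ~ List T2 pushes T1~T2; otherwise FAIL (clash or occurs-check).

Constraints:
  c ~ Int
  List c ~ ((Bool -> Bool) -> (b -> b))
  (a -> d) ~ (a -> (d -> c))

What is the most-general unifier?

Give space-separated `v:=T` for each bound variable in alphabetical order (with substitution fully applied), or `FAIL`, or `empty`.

Answer: FAIL

Derivation:
step 1: unify c ~ Int  [subst: {-} | 2 pending]
  bind c := Int
step 2: unify List Int ~ ((Bool -> Bool) -> (b -> b))  [subst: {c:=Int} | 1 pending]
  clash: List Int vs ((Bool -> Bool) -> (b -> b))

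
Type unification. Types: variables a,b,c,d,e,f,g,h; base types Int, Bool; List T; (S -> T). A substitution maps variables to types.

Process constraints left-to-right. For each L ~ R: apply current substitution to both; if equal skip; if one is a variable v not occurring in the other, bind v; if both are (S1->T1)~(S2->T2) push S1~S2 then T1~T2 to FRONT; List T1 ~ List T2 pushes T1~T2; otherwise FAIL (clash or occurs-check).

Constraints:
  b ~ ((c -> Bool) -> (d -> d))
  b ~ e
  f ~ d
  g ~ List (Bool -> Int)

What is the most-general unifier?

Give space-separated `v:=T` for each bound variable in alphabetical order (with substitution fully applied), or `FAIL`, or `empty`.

step 1: unify b ~ ((c -> Bool) -> (d -> d))  [subst: {-} | 3 pending]
  bind b := ((c -> Bool) -> (d -> d))
step 2: unify ((c -> Bool) -> (d -> d)) ~ e  [subst: {b:=((c -> Bool) -> (d -> d))} | 2 pending]
  bind e := ((c -> Bool) -> (d -> d))
step 3: unify f ~ d  [subst: {b:=((c -> Bool) -> (d -> d)), e:=((c -> Bool) -> (d -> d))} | 1 pending]
  bind f := d
step 4: unify g ~ List (Bool -> Int)  [subst: {b:=((c -> Bool) -> (d -> d)), e:=((c -> Bool) -> (d -> d)), f:=d} | 0 pending]
  bind g := List (Bool -> Int)

Answer: b:=((c -> Bool) -> (d -> d)) e:=((c -> Bool) -> (d -> d)) f:=d g:=List (Bool -> Int)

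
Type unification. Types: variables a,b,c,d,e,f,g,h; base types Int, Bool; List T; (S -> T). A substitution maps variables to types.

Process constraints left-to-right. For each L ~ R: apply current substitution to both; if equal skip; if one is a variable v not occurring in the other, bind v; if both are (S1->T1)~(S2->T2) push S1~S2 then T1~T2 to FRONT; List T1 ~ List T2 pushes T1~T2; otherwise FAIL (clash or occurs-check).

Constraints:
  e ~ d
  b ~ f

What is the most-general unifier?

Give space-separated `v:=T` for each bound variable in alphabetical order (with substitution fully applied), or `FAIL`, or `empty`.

step 1: unify e ~ d  [subst: {-} | 1 pending]
  bind e := d
step 2: unify b ~ f  [subst: {e:=d} | 0 pending]
  bind b := f

Answer: b:=f e:=d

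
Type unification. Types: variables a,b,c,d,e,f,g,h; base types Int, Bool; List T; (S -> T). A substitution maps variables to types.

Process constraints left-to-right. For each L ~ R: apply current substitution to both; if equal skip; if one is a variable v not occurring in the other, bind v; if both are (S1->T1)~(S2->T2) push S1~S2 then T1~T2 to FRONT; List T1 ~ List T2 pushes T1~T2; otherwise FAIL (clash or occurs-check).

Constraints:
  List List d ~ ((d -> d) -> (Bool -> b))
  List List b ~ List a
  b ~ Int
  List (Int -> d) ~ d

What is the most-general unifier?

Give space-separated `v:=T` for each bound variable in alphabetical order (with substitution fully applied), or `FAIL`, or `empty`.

step 1: unify List List d ~ ((d -> d) -> (Bool -> b))  [subst: {-} | 3 pending]
  clash: List List d vs ((d -> d) -> (Bool -> b))

Answer: FAIL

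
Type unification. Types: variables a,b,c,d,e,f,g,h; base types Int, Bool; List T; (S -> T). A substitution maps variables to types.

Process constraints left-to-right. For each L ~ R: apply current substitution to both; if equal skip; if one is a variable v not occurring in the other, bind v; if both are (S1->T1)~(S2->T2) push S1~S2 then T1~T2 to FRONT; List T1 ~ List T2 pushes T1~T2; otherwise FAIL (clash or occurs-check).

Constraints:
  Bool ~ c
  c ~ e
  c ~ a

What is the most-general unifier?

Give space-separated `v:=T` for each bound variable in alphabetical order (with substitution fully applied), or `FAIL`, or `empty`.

step 1: unify Bool ~ c  [subst: {-} | 2 pending]
  bind c := Bool
step 2: unify Bool ~ e  [subst: {c:=Bool} | 1 pending]
  bind e := Bool
step 3: unify Bool ~ a  [subst: {c:=Bool, e:=Bool} | 0 pending]
  bind a := Bool

Answer: a:=Bool c:=Bool e:=Bool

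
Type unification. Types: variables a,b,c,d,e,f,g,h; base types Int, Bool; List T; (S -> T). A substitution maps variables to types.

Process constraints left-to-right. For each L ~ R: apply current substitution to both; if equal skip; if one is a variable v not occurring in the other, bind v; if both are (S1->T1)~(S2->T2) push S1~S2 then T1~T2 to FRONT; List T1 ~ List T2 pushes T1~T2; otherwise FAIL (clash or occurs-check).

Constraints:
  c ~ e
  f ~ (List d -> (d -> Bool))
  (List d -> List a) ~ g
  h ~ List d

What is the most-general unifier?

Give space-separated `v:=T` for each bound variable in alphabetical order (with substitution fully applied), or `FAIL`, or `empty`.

Answer: c:=e f:=(List d -> (d -> Bool)) g:=(List d -> List a) h:=List d

Derivation:
step 1: unify c ~ e  [subst: {-} | 3 pending]
  bind c := e
step 2: unify f ~ (List d -> (d -> Bool))  [subst: {c:=e} | 2 pending]
  bind f := (List d -> (d -> Bool))
step 3: unify (List d -> List a) ~ g  [subst: {c:=e, f:=(List d -> (d -> Bool))} | 1 pending]
  bind g := (List d -> List a)
step 4: unify h ~ List d  [subst: {c:=e, f:=(List d -> (d -> Bool)), g:=(List d -> List a)} | 0 pending]
  bind h := List d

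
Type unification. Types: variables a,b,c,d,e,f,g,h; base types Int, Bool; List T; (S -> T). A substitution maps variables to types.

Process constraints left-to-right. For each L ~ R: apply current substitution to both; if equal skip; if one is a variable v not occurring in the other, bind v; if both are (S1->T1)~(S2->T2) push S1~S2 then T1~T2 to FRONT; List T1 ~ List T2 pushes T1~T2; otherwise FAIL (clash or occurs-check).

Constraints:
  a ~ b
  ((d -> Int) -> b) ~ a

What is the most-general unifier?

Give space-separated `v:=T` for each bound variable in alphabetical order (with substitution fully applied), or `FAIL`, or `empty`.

Answer: FAIL

Derivation:
step 1: unify a ~ b  [subst: {-} | 1 pending]
  bind a := b
step 2: unify ((d -> Int) -> b) ~ b  [subst: {a:=b} | 0 pending]
  occurs-check fail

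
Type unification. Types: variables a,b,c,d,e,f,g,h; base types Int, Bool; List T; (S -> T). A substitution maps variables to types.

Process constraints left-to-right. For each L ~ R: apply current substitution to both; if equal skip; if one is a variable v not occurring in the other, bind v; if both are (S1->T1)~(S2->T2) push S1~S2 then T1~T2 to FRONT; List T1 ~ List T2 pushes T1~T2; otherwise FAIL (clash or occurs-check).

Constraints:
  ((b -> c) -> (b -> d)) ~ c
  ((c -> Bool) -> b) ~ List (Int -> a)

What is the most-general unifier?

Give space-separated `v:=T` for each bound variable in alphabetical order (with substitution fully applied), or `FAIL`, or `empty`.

step 1: unify ((b -> c) -> (b -> d)) ~ c  [subst: {-} | 1 pending]
  occurs-check fail

Answer: FAIL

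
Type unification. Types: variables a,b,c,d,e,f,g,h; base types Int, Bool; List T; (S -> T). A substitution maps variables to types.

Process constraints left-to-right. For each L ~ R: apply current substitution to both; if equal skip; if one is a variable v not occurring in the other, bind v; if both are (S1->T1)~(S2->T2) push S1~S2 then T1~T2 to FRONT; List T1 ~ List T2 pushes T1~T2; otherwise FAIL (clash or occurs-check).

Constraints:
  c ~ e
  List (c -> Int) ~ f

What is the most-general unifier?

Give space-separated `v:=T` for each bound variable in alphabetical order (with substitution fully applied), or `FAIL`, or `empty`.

Answer: c:=e f:=List (e -> Int)

Derivation:
step 1: unify c ~ e  [subst: {-} | 1 pending]
  bind c := e
step 2: unify List (e -> Int) ~ f  [subst: {c:=e} | 0 pending]
  bind f := List (e -> Int)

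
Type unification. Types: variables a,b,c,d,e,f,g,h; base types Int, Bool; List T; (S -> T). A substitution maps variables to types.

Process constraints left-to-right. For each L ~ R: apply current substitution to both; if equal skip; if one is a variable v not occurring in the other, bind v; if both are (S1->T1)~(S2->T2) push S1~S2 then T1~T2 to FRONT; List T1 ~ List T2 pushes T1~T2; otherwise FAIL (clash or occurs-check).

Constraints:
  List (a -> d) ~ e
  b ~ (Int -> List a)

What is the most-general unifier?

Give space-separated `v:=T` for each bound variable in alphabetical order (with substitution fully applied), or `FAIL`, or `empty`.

step 1: unify List (a -> d) ~ e  [subst: {-} | 1 pending]
  bind e := List (a -> d)
step 2: unify b ~ (Int -> List a)  [subst: {e:=List (a -> d)} | 0 pending]
  bind b := (Int -> List a)

Answer: b:=(Int -> List a) e:=List (a -> d)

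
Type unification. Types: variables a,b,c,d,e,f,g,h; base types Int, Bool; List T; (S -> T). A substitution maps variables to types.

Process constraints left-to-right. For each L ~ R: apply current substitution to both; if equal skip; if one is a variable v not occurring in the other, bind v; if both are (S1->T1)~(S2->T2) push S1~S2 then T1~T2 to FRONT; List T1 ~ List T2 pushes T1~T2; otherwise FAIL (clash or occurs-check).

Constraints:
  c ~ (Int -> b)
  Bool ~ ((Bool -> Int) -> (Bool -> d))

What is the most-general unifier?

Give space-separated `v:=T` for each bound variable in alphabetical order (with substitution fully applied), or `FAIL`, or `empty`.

Answer: FAIL

Derivation:
step 1: unify c ~ (Int -> b)  [subst: {-} | 1 pending]
  bind c := (Int -> b)
step 2: unify Bool ~ ((Bool -> Int) -> (Bool -> d))  [subst: {c:=(Int -> b)} | 0 pending]
  clash: Bool vs ((Bool -> Int) -> (Bool -> d))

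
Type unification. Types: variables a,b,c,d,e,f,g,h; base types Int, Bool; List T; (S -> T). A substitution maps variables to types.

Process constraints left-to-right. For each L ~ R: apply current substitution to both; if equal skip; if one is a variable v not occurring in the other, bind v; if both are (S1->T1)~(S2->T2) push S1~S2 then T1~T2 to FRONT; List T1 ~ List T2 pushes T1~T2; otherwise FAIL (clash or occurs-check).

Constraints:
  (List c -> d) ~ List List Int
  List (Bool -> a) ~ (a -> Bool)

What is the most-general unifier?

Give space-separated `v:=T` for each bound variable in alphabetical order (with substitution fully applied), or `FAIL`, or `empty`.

Answer: FAIL

Derivation:
step 1: unify (List c -> d) ~ List List Int  [subst: {-} | 1 pending]
  clash: (List c -> d) vs List List Int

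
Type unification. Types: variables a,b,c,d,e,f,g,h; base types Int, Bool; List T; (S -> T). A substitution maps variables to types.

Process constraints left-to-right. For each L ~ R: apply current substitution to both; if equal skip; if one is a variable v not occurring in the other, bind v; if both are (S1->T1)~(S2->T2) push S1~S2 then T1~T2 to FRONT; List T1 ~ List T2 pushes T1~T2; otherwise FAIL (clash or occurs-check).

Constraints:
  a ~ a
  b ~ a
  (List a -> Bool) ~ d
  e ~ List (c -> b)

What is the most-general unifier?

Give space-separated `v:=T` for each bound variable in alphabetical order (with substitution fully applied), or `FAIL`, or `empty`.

step 1: unify a ~ a  [subst: {-} | 3 pending]
  -> identical, skip
step 2: unify b ~ a  [subst: {-} | 2 pending]
  bind b := a
step 3: unify (List a -> Bool) ~ d  [subst: {b:=a} | 1 pending]
  bind d := (List a -> Bool)
step 4: unify e ~ List (c -> a)  [subst: {b:=a, d:=(List a -> Bool)} | 0 pending]
  bind e := List (c -> a)

Answer: b:=a d:=(List a -> Bool) e:=List (c -> a)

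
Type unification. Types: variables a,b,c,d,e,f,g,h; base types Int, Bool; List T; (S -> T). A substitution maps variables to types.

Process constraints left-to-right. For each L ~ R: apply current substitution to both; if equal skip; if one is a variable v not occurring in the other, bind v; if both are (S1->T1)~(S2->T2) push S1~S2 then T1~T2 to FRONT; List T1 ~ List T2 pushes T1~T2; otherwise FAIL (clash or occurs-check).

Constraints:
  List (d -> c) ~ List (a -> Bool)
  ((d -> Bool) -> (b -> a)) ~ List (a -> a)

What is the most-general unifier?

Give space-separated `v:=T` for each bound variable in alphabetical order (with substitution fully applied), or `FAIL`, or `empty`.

step 1: unify List (d -> c) ~ List (a -> Bool)  [subst: {-} | 1 pending]
  -> decompose List: push (d -> c)~(a -> Bool)
step 2: unify (d -> c) ~ (a -> Bool)  [subst: {-} | 1 pending]
  -> decompose arrow: push d~a, c~Bool
step 3: unify d ~ a  [subst: {-} | 2 pending]
  bind d := a
step 4: unify c ~ Bool  [subst: {d:=a} | 1 pending]
  bind c := Bool
step 5: unify ((a -> Bool) -> (b -> a)) ~ List (a -> a)  [subst: {d:=a, c:=Bool} | 0 pending]
  clash: ((a -> Bool) -> (b -> a)) vs List (a -> a)

Answer: FAIL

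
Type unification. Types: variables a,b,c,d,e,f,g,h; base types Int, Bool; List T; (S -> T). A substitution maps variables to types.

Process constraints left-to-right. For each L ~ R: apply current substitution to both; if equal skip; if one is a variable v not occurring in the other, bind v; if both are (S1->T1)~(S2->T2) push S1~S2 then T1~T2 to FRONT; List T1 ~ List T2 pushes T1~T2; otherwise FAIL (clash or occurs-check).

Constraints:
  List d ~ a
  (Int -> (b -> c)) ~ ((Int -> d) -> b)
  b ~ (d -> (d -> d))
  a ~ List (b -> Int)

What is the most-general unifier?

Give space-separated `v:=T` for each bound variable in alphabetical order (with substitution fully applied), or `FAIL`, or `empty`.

step 1: unify List d ~ a  [subst: {-} | 3 pending]
  bind a := List d
step 2: unify (Int -> (b -> c)) ~ ((Int -> d) -> b)  [subst: {a:=List d} | 2 pending]
  -> decompose arrow: push Int~(Int -> d), (b -> c)~b
step 3: unify Int ~ (Int -> d)  [subst: {a:=List d} | 3 pending]
  clash: Int vs (Int -> d)

Answer: FAIL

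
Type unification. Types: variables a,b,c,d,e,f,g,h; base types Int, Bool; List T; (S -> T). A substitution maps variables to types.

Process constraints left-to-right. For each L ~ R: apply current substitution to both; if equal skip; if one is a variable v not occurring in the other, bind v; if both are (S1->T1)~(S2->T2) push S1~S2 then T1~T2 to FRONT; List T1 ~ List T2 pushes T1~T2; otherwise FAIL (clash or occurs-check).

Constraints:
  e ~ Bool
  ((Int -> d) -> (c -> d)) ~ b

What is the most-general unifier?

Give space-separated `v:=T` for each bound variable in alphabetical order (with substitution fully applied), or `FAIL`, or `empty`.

Answer: b:=((Int -> d) -> (c -> d)) e:=Bool

Derivation:
step 1: unify e ~ Bool  [subst: {-} | 1 pending]
  bind e := Bool
step 2: unify ((Int -> d) -> (c -> d)) ~ b  [subst: {e:=Bool} | 0 pending]
  bind b := ((Int -> d) -> (c -> d))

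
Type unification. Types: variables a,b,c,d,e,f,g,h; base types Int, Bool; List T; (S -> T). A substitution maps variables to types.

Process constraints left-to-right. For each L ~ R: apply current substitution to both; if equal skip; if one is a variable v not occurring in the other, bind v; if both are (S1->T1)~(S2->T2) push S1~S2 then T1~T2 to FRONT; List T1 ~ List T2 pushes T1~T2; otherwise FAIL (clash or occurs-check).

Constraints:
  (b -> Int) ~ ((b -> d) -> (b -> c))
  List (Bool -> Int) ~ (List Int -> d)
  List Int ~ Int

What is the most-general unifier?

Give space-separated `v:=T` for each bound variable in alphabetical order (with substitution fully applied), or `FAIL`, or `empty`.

step 1: unify (b -> Int) ~ ((b -> d) -> (b -> c))  [subst: {-} | 2 pending]
  -> decompose arrow: push b~(b -> d), Int~(b -> c)
step 2: unify b ~ (b -> d)  [subst: {-} | 3 pending]
  occurs-check fail: b in (b -> d)

Answer: FAIL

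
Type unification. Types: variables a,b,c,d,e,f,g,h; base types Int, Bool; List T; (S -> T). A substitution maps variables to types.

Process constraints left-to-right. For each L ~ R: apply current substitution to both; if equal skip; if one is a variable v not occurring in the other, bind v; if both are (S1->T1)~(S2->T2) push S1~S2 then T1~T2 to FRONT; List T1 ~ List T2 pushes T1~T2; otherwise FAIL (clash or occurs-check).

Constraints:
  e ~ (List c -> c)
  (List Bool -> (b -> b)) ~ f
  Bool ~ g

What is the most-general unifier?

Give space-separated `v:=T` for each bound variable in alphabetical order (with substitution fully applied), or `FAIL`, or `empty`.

step 1: unify e ~ (List c -> c)  [subst: {-} | 2 pending]
  bind e := (List c -> c)
step 2: unify (List Bool -> (b -> b)) ~ f  [subst: {e:=(List c -> c)} | 1 pending]
  bind f := (List Bool -> (b -> b))
step 3: unify Bool ~ g  [subst: {e:=(List c -> c), f:=(List Bool -> (b -> b))} | 0 pending]
  bind g := Bool

Answer: e:=(List c -> c) f:=(List Bool -> (b -> b)) g:=Bool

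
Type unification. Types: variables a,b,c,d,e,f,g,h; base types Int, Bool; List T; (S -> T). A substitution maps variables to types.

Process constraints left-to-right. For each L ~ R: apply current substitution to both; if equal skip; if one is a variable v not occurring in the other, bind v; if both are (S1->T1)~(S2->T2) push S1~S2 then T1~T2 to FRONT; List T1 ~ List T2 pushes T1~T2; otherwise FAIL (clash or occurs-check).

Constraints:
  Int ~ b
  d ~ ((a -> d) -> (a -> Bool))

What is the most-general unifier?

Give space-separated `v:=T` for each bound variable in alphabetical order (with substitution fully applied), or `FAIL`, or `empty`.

step 1: unify Int ~ b  [subst: {-} | 1 pending]
  bind b := Int
step 2: unify d ~ ((a -> d) -> (a -> Bool))  [subst: {b:=Int} | 0 pending]
  occurs-check fail: d in ((a -> d) -> (a -> Bool))

Answer: FAIL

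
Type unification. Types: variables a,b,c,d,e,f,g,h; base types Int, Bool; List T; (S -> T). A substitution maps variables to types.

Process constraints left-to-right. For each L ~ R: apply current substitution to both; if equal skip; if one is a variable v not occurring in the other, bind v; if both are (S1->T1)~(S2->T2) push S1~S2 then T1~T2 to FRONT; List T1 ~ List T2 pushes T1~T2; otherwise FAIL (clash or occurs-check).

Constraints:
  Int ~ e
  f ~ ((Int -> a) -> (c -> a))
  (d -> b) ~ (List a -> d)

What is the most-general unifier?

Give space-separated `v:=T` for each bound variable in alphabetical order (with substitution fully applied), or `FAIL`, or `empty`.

step 1: unify Int ~ e  [subst: {-} | 2 pending]
  bind e := Int
step 2: unify f ~ ((Int -> a) -> (c -> a))  [subst: {e:=Int} | 1 pending]
  bind f := ((Int -> a) -> (c -> a))
step 3: unify (d -> b) ~ (List a -> d)  [subst: {e:=Int, f:=((Int -> a) -> (c -> a))} | 0 pending]
  -> decompose arrow: push d~List a, b~d
step 4: unify d ~ List a  [subst: {e:=Int, f:=((Int -> a) -> (c -> a))} | 1 pending]
  bind d := List a
step 5: unify b ~ List a  [subst: {e:=Int, f:=((Int -> a) -> (c -> a)), d:=List a} | 0 pending]
  bind b := List a

Answer: b:=List a d:=List a e:=Int f:=((Int -> a) -> (c -> a))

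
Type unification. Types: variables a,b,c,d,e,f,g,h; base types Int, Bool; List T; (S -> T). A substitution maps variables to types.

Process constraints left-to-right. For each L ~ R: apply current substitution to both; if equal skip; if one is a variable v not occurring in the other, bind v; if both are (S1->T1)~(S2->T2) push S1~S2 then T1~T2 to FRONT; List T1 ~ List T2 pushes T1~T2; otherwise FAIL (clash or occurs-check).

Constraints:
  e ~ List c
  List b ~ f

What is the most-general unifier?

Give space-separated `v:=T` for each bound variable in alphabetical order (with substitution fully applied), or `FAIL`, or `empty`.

Answer: e:=List c f:=List b

Derivation:
step 1: unify e ~ List c  [subst: {-} | 1 pending]
  bind e := List c
step 2: unify List b ~ f  [subst: {e:=List c} | 0 pending]
  bind f := List b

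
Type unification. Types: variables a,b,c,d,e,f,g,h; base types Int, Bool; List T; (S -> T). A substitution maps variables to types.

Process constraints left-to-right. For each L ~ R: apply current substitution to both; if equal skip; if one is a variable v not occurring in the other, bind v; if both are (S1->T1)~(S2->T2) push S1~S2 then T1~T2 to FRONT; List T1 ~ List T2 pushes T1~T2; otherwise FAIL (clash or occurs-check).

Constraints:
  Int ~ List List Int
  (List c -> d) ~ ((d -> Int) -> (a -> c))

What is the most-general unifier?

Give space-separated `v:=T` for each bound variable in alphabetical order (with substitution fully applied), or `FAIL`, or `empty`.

step 1: unify Int ~ List List Int  [subst: {-} | 1 pending]
  clash: Int vs List List Int

Answer: FAIL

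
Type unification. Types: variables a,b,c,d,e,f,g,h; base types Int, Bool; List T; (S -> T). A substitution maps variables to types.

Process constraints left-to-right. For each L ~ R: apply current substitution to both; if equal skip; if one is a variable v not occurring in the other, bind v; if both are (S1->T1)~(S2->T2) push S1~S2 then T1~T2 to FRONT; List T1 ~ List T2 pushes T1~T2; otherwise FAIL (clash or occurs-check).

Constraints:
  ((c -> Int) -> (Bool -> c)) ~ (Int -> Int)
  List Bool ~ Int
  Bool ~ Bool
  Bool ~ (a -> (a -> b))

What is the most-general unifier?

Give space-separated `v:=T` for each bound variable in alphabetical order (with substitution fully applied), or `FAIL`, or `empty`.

Answer: FAIL

Derivation:
step 1: unify ((c -> Int) -> (Bool -> c)) ~ (Int -> Int)  [subst: {-} | 3 pending]
  -> decompose arrow: push (c -> Int)~Int, (Bool -> c)~Int
step 2: unify (c -> Int) ~ Int  [subst: {-} | 4 pending]
  clash: (c -> Int) vs Int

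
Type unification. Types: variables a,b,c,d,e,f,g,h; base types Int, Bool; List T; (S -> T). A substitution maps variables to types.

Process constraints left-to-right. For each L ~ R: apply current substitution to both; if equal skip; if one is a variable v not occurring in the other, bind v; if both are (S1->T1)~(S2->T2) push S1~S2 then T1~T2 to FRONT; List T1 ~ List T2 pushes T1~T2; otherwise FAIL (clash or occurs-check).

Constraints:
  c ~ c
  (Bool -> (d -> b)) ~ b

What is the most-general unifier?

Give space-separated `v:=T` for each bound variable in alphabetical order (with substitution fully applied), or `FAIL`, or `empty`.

Answer: FAIL

Derivation:
step 1: unify c ~ c  [subst: {-} | 1 pending]
  -> identical, skip
step 2: unify (Bool -> (d -> b)) ~ b  [subst: {-} | 0 pending]
  occurs-check fail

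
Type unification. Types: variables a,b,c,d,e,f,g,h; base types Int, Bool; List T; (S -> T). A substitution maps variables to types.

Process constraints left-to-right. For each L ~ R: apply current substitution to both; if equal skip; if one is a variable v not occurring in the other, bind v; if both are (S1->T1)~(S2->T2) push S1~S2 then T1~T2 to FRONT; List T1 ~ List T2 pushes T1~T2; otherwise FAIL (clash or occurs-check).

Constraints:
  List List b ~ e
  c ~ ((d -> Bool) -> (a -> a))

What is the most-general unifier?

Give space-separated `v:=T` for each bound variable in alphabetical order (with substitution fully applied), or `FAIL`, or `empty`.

step 1: unify List List b ~ e  [subst: {-} | 1 pending]
  bind e := List List b
step 2: unify c ~ ((d -> Bool) -> (a -> a))  [subst: {e:=List List b} | 0 pending]
  bind c := ((d -> Bool) -> (a -> a))

Answer: c:=((d -> Bool) -> (a -> a)) e:=List List b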